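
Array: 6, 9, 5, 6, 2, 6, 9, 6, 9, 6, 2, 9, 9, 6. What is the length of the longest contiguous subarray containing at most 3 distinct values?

11

Extend right; when distinct count exceeds 3, shrink from the left:
[6] 1 distinct, len 1
[6, 9] 2 distinct, len 2
[6, 9, 5] 3 distinct, len 3
[6, 9, 5, 6] 3 distinct, len 4
[5, 6, 2] 3 distinct, len 3
[5, 6, 2, 6] 3 distinct, len 4
[6, 2, 6, 9] 3 distinct, len 4
[6, 2, 6, 9, 6] 3 distinct, len 5
[6, 2, 6, 9, 6, 9] 3 distinct, len 6
[6, 2, 6, 9, 6, 9, 6] 3 distinct, len 7
[6, 2, 6, 9, 6, 9, 6, 2] 3 distinct, len 8
[6, 2, 6, 9, 6, 9, 6, 2, 9] 3 distinct, len 9
[6, 2, 6, 9, 6, 9, 6, 2, 9, 9] 3 distinct, len 10
[6, 2, 6, 9, 6, 9, 6, 2, 9, 9, 6] 3 distinct, len 11
Longest length with ≤3 distinct: 11.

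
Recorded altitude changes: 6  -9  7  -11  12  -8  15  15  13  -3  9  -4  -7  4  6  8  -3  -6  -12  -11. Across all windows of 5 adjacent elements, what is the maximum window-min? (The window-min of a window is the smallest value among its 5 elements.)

-3

Each size-5 window and its min:
[6, -9, 7, -11, 12] → min -11
[-9, 7, -11, 12, -8] → min -11
[7, -11, 12, -8, 15] → min -11
[-11, 12, -8, 15, 15] → min -11
[12, -8, 15, 15, 13] → min -8
[-8, 15, 15, 13, -3] → min -8
[15, 15, 13, -3, 9] → min -3
[15, 13, -3, 9, -4] → min -4
[13, -3, 9, -4, -7] → min -7
[-3, 9, -4, -7, 4] → min -7
[9, -4, -7, 4, 6] → min -7
[-4, -7, 4, 6, 8] → min -7
[-7, 4, 6, 8, -3] → min -7
[4, 6, 8, -3, -6] → min -6
[6, 8, -3, -6, -12] → min -12
[8, -3, -6, -12, -11] → min -12
Maximum of these is -3.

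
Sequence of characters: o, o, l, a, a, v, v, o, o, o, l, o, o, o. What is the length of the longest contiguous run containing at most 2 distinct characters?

7

add o: window [o] (1 distinct), len 1
add o: window [o, o] (1 distinct), len 2
add l: window [o, o, l] (2 distinct), len 3
add a: window [l, a] (2 distinct), len 2
add a: window [l, a, a] (2 distinct), len 3
add v: window [a, a, v] (2 distinct), len 3
add v: window [a, a, v, v] (2 distinct), len 4
add o: window [v, v, o] (2 distinct), len 3
add o: window [v, v, o, o] (2 distinct), len 4
add o: window [v, v, o, o, o] (2 distinct), len 5
add l: window [o, o, o, l] (2 distinct), len 4
add o: window [o, o, o, l, o] (2 distinct), len 5
add o: window [o, o, o, l, o, o] (2 distinct), len 6
add o: window [o, o, o, l, o, o, o] (2 distinct), len 7
Longest length with ≤2 distinct: 7.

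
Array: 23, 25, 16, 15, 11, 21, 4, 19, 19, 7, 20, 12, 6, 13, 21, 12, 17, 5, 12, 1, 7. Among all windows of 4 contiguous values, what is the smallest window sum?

Window sums for each of the 18 positions:
(23, 25, 16, 15) → sum 79
(25, 16, 15, 11) → sum 67
(16, 15, 11, 21) → sum 63
(15, 11, 21, 4) → sum 51
(11, 21, 4, 19) → sum 55
(21, 4, 19, 19) → sum 63
(4, 19, 19, 7) → sum 49
(19, 19, 7, 20) → sum 65
(19, 7, 20, 12) → sum 58
(7, 20, 12, 6) → sum 45
(20, 12, 6, 13) → sum 51
(12, 6, 13, 21) → sum 52
(6, 13, 21, 12) → sum 52
(13, 21, 12, 17) → sum 63
(21, 12, 17, 5) → sum 55
(12, 17, 5, 12) → sum 46
(17, 5, 12, 1) → sum 35
(5, 12, 1, 7) → sum 25
Smallest of these is 25.

25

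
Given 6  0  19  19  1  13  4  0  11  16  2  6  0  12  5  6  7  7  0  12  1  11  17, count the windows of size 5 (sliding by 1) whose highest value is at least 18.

4

6 0 19 19 1 → max 19  ≥ 18 ✓
0 19 19 1 13 → max 19  ≥ 18 ✓
19 19 1 13 4 → max 19  ≥ 18 ✓
19 1 13 4 0 → max 19  ≥ 18 ✓
1 13 4 0 11 → max 13
13 4 0 11 16 → max 16
4 0 11 16 2 → max 16
0 11 16 2 6 → max 16
11 16 2 6 0 → max 16
16 2 6 0 12 → max 16
2 6 0 12 5 → max 12
6 0 12 5 6 → max 12
0 12 5 6 7 → max 12
12 5 6 7 7 → max 12
5 6 7 7 0 → max 7
6 7 7 0 12 → max 12
7 7 0 12 1 → max 12
7 0 12 1 11 → max 12
0 12 1 11 17 → max 17
4 windows satisfy the condition.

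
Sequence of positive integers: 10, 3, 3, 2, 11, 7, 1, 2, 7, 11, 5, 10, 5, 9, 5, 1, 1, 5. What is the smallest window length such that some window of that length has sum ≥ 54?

8

add 10: running sum 10 < 54
add 3: running sum 13 < 54
add 3: running sum 16 < 54
add 2: running sum 18 < 54
add 11: running sum 29 < 54
add 7: running sum 36 < 54
add 1: running sum 37 < 54
add 2: running sum 39 < 54
add 7: running sum 46 < 54
end 9: [10, 3, 3, 2, 11, 7, 1, 2, 7, 11] sum 57, len 10
end 10: [10, 3, 3, 2, 11, 7, 1, 2, 7, 11, 5] sum 62, len 11
end 11: [11, 7, 1, 2, 7, 11, 5, 10] sum 54, len 8
end 12: [11, 7, 1, 2, 7, 11, 5, 10, 5] sum 59, len 9
end 13: [7, 1, 2, 7, 11, 5, 10, 5, 9] sum 57, len 9
end 14: [2, 7, 11, 5, 10, 5, 9, 5] sum 54, len 8
end 15: [2, 7, 11, 5, 10, 5, 9, 5, 1] sum 55, len 9
end 16: [7, 11, 5, 10, 5, 9, 5, 1, 1] sum 54, len 9
end 17: [7, 11, 5, 10, 5, 9, 5, 1, 1, 5] sum 59, len 10
Shortest qualifying length: 8.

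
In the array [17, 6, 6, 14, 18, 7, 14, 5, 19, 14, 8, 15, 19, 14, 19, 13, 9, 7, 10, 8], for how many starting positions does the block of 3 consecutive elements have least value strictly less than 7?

6

17 6 6 → min 6  < 7 ✓
6 6 14 → min 6  < 7 ✓
6 14 18 → min 6  < 7 ✓
14 18 7 → min 7
18 7 14 → min 7
7 14 5 → min 5  < 7 ✓
14 5 19 → min 5  < 7 ✓
5 19 14 → min 5  < 7 ✓
19 14 8 → min 8
14 8 15 → min 8
8 15 19 → min 8
15 19 14 → min 14
19 14 19 → min 14
14 19 13 → min 13
19 13 9 → min 9
13 9 7 → min 7
9 7 10 → min 7
7 10 8 → min 7
6 windows satisfy the condition.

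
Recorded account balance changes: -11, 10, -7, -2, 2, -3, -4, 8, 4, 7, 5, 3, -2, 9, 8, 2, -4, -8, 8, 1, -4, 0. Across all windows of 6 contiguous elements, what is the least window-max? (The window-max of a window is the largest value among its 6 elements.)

8

-11 10 -7 -2 2 -3 → max 10
10 -7 -2 2 -3 -4 → max 10
-7 -2 2 -3 -4 8 → max 8
-2 2 -3 -4 8 4 → max 8
2 -3 -4 8 4 7 → max 8
-3 -4 8 4 7 5 → max 8
-4 8 4 7 5 3 → max 8
8 4 7 5 3 -2 → max 8
4 7 5 3 -2 9 → max 9
7 5 3 -2 9 8 → max 9
5 3 -2 9 8 2 → max 9
3 -2 9 8 2 -4 → max 9
-2 9 8 2 -4 -8 → max 9
9 8 2 -4 -8 8 → max 9
8 2 -4 -8 8 1 → max 8
2 -4 -8 8 1 -4 → max 8
-4 -8 8 1 -4 0 → max 8
Least of these is 8.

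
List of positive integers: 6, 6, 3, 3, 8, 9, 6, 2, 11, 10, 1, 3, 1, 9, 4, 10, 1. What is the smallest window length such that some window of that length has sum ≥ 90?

add 6: running sum 6 < 90
add 6: running sum 12 < 90
add 3: running sum 15 < 90
add 3: running sum 18 < 90
add 8: running sum 26 < 90
add 9: running sum 35 < 90
add 6: running sum 41 < 90
add 2: running sum 43 < 90
add 11: running sum 54 < 90
add 10: running sum 64 < 90
add 1: running sum 65 < 90
add 3: running sum 68 < 90
add 1: running sum 69 < 90
add 9: running sum 78 < 90
add 4: running sum 82 < 90
add 10: shortest ending here [6, 6, 3, 3, 8, 9, 6, 2, 11, 10, 1, 3, 1, 9, 4, 10] sum 92, len 16
add 1: shortest ending here [6, 6, 3, 3, 8, 9, 6, 2, 11, 10, 1, 3, 1, 9, 4, 10, 1] sum 93, len 17
Shortest qualifying length: 16.

16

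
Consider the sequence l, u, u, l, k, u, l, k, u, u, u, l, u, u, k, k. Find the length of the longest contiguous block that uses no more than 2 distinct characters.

[l] 1 distinct, len 1
[l, u] 2 distinct, len 2
[l, u, u] 2 distinct, len 3
[l, u, u, l] 2 distinct, len 4
[l, k] 2 distinct, len 2
[k, u] 2 distinct, len 2
[u, l] 2 distinct, len 2
[l, k] 2 distinct, len 2
[k, u] 2 distinct, len 2
[k, u, u] 2 distinct, len 3
[k, u, u, u] 2 distinct, len 4
[u, u, u, l] 2 distinct, len 4
[u, u, u, l, u] 2 distinct, len 5
[u, u, u, l, u, u] 2 distinct, len 6
[u, u, k] 2 distinct, len 3
[u, u, k, k] 2 distinct, len 4
Longest length with ≤2 distinct: 6.

6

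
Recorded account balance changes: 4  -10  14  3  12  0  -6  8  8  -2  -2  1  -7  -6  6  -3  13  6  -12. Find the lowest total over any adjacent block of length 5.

-16

Window sums for each of the 15 positions:
4 -10 14 3 12 → sum 23
-10 14 3 12 0 → sum 19
14 3 12 0 -6 → sum 23
3 12 0 -6 8 → sum 17
12 0 -6 8 8 → sum 22
0 -6 8 8 -2 → sum 8
-6 8 8 -2 -2 → sum 6
8 8 -2 -2 1 → sum 13
8 -2 -2 1 -7 → sum -2
-2 -2 1 -7 -6 → sum -16
-2 1 -7 -6 6 → sum -8
1 -7 -6 6 -3 → sum -9
-7 -6 6 -3 13 → sum 3
-6 6 -3 13 6 → sum 16
6 -3 13 6 -12 → sum 10
Lowest of these is -16.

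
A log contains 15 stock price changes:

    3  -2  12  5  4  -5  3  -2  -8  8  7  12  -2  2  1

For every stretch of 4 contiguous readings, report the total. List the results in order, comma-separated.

Sliding a size-4 window across the 15 values:
(3, -2, 12, 5) → sum 18
(-2, 12, 5, 4) → sum 19
(12, 5, 4, -5) → sum 16
(5, 4, -5, 3) → sum 7
(4, -5, 3, -2) → sum 0
(-5, 3, -2, -8) → sum -12
(3, -2, -8, 8) → sum 1
(-2, -8, 8, 7) → sum 5
(-8, 8, 7, 12) → sum 19
(8, 7, 12, -2) → sum 25
(7, 12, -2, 2) → sum 19
(12, -2, 2, 1) → sum 13

18, 19, 16, 7, 0, -12, 1, 5, 19, 25, 19, 13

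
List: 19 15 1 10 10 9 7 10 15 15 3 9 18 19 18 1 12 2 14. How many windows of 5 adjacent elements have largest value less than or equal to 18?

9

[19, 15, 1, 10, 10] → max 19
[15, 1, 10, 10, 9] → max 15  ≤ 18 ✓
[1, 10, 10, 9, 7] → max 10  ≤ 18 ✓
[10, 10, 9, 7, 10] → max 10  ≤ 18 ✓
[10, 9, 7, 10, 15] → max 15  ≤ 18 ✓
[9, 7, 10, 15, 15] → max 15  ≤ 18 ✓
[7, 10, 15, 15, 3] → max 15  ≤ 18 ✓
[10, 15, 15, 3, 9] → max 15  ≤ 18 ✓
[15, 15, 3, 9, 18] → max 18  ≤ 18 ✓
[15, 3, 9, 18, 19] → max 19
[3, 9, 18, 19, 18] → max 19
[9, 18, 19, 18, 1] → max 19
[18, 19, 18, 1, 12] → max 19
[19, 18, 1, 12, 2] → max 19
[18, 1, 12, 2, 14] → max 18  ≤ 18 ✓
9 windows satisfy the condition.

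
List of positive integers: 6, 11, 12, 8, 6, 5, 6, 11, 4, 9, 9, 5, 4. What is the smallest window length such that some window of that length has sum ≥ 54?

7

Extend right; whenever the sum reaches 54, record the length and shrink from the left:
add 6: running sum 6 < 54
add 11: running sum 17 < 54
add 12: running sum 29 < 54
add 8: running sum 37 < 54
add 6: running sum 43 < 54
add 5: running sum 48 < 54
add 6: shortest ending here [6, 11, 12, 8, 6, 5, 6] sum 54, len 7
add 11: shortest ending here [11, 12, 8, 6, 5, 6, 11] sum 59, len 7
add 4: shortest ending here [11, 12, 8, 6, 5, 6, 11, 4] sum 63, len 8
add 9: shortest ending here [12, 8, 6, 5, 6, 11, 4, 9] sum 61, len 8
add 9: shortest ending here [8, 6, 5, 6, 11, 4, 9, 9] sum 58, len 8
add 5: shortest ending here [6, 5, 6, 11, 4, 9, 9, 5] sum 55, len 8
add 4: shortest ending here [6, 5, 6, 11, 4, 9, 9, 5, 4] sum 59, len 9
Shortest qualifying length: 7.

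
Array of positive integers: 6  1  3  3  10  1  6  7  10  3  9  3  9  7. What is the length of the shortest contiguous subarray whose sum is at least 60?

10

Extend right; whenever the sum reaches 60, record the length and shrink from the left:
add 6: running sum 6 < 60
add 1: running sum 7 < 60
add 3: running sum 10 < 60
add 3: running sum 13 < 60
add 10: running sum 23 < 60
add 1: running sum 24 < 60
add 6: running sum 30 < 60
add 7: running sum 37 < 60
add 10: running sum 47 < 60
add 3: running sum 50 < 60
add 9: running sum 59 < 60
add 3: shortest ending here [6, 1, 3, 3, 10, 1, 6, 7, 10, 3, 9, 3] sum 62, len 12
add 9: shortest ending here [3, 10, 1, 6, 7, 10, 3, 9, 3, 9] sum 61, len 10
add 7: shortest ending here [10, 1, 6, 7, 10, 3, 9, 3, 9, 7] sum 65, len 10
Shortest qualifying length: 10.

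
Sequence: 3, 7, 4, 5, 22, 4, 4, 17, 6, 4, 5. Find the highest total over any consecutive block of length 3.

31

[3, 7, 4] → sum 14
[7, 4, 5] → sum 16
[4, 5, 22] → sum 31
[5, 22, 4] → sum 31
[22, 4, 4] → sum 30
[4, 4, 17] → sum 25
[4, 17, 6] → sum 27
[17, 6, 4] → sum 27
[6, 4, 5] → sum 15
Highest of these is 31.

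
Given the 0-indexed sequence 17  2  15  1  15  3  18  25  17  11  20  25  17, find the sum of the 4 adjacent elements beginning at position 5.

63

Elements at indices 5..8: 3, 18, 25, 17
sum(3, 18, 25, 17) = 63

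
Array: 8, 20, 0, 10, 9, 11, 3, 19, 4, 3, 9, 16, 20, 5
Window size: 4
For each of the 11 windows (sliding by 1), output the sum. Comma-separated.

Sliding a size-4 window across the 14 values:
(8, 20, 0, 10) → sum 38
(20, 0, 10, 9) → sum 39
(0, 10, 9, 11) → sum 30
(10, 9, 11, 3) → sum 33
(9, 11, 3, 19) → sum 42
(11, 3, 19, 4) → sum 37
(3, 19, 4, 3) → sum 29
(19, 4, 3, 9) → sum 35
(4, 3, 9, 16) → sum 32
(3, 9, 16, 20) → sum 48
(9, 16, 20, 5) → sum 50

38, 39, 30, 33, 42, 37, 29, 35, 32, 48, 50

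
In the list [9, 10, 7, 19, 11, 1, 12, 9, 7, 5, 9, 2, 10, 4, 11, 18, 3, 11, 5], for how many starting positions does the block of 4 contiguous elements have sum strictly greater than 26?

(9, 10, 7, 19) → sum 45  > 26 ✓
(10, 7, 19, 11) → sum 47  > 26 ✓
(7, 19, 11, 1) → sum 38  > 26 ✓
(19, 11, 1, 12) → sum 43  > 26 ✓
(11, 1, 12, 9) → sum 33  > 26 ✓
(1, 12, 9, 7) → sum 29  > 26 ✓
(12, 9, 7, 5) → sum 33  > 26 ✓
(9, 7, 5, 9) → sum 30  > 26 ✓
(7, 5, 9, 2) → sum 23
(5, 9, 2, 10) → sum 26
(9, 2, 10, 4) → sum 25
(2, 10, 4, 11) → sum 27  > 26 ✓
(10, 4, 11, 18) → sum 43  > 26 ✓
(4, 11, 18, 3) → sum 36  > 26 ✓
(11, 18, 3, 11) → sum 43  > 26 ✓
(18, 3, 11, 5) → sum 37  > 26 ✓
13 windows satisfy the condition.

13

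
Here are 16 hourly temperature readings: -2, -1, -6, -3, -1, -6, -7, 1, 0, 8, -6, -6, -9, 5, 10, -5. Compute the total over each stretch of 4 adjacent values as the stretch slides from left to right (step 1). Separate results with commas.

(-2, -1, -6, -3) → sum -12
(-1, -6, -3, -1) → sum -11
(-6, -3, -1, -6) → sum -16
(-3, -1, -6, -7) → sum -17
(-1, -6, -7, 1) → sum -13
(-6, -7, 1, 0) → sum -12
(-7, 1, 0, 8) → sum 2
(1, 0, 8, -6) → sum 3
(0, 8, -6, -6) → sum -4
(8, -6, -6, -9) → sum -13
(-6, -6, -9, 5) → sum -16
(-6, -9, 5, 10) → sum 0
(-9, 5, 10, -5) → sum 1

-12, -11, -16, -17, -13, -12, 2, 3, -4, -13, -16, 0, 1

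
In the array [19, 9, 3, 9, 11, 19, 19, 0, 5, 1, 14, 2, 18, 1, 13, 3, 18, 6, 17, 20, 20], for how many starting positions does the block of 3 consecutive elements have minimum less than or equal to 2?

[19, 9, 3] → min 3
[9, 3, 9] → min 3
[3, 9, 11] → min 3
[9, 11, 19] → min 9
[11, 19, 19] → min 11
[19, 19, 0] → min 0  ≤ 2 ✓
[19, 0, 5] → min 0  ≤ 2 ✓
[0, 5, 1] → min 0  ≤ 2 ✓
[5, 1, 14] → min 1  ≤ 2 ✓
[1, 14, 2] → min 1  ≤ 2 ✓
[14, 2, 18] → min 2  ≤ 2 ✓
[2, 18, 1] → min 1  ≤ 2 ✓
[18, 1, 13] → min 1  ≤ 2 ✓
[1, 13, 3] → min 1  ≤ 2 ✓
[13, 3, 18] → min 3
[3, 18, 6] → min 3
[18, 6, 17] → min 6
[6, 17, 20] → min 6
[17, 20, 20] → min 17
9 windows satisfy the condition.

9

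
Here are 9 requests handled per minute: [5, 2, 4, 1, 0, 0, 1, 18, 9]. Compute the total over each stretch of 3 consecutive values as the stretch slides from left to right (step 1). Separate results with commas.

11, 7, 5, 1, 1, 19, 28

Sliding a size-3 window across the 9 values:
5 2 4 → sum 11
2 4 1 → sum 7
4 1 0 → sum 5
1 0 0 → sum 1
0 0 1 → sum 1
0 1 18 → sum 19
1 18 9 → sum 28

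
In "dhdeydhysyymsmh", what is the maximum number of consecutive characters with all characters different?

4

add d: [d] len 1
add h: [d, h] len 2
add d (repeat d, move left end past it): [h, d] len 2
add e: [h, d, e] len 3
add y: [h, d, e, y] len 4
add d (repeat d, move left end past it): [e, y, d] len 3
add h: [e, y, d, h] len 4
add y (repeat y, move left end past it): [d, h, y] len 3
add s: [d, h, y, s] len 4
add y (repeat y, move left end past it): [s, y] len 2
add y (repeat y, move left end past it): [y] len 1
add m: [y, m] len 2
add s: [y, m, s] len 3
add m (repeat m, move left end past it): [s, m] len 2
add h: [s, m, h] len 3
Longest all-distinct length: 4.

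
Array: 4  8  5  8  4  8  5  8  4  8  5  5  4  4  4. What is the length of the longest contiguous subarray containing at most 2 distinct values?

5

[4] 1 distinct, len 1
[4, 8] 2 distinct, len 2
[8, 5] 2 distinct, len 2
[8, 5, 8] 2 distinct, len 3
[8, 4] 2 distinct, len 2
[8, 4, 8] 2 distinct, len 3
[8, 5] 2 distinct, len 2
[8, 5, 8] 2 distinct, len 3
[8, 4] 2 distinct, len 2
[8, 4, 8] 2 distinct, len 3
[8, 5] 2 distinct, len 2
[8, 5, 5] 2 distinct, len 3
[5, 5, 4] 2 distinct, len 3
[5, 5, 4, 4] 2 distinct, len 4
[5, 5, 4, 4, 4] 2 distinct, len 5
Longest length with ≤2 distinct: 5.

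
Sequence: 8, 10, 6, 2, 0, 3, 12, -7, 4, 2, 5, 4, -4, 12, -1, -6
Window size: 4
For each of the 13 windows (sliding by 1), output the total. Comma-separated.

Sliding a size-4 window across the 16 values:
(8, 10, 6, 2) → sum 26
(10, 6, 2, 0) → sum 18
(6, 2, 0, 3) → sum 11
(2, 0, 3, 12) → sum 17
(0, 3, 12, -7) → sum 8
(3, 12, -7, 4) → sum 12
(12, -7, 4, 2) → sum 11
(-7, 4, 2, 5) → sum 4
(4, 2, 5, 4) → sum 15
(2, 5, 4, -4) → sum 7
(5, 4, -4, 12) → sum 17
(4, -4, 12, -1) → sum 11
(-4, 12, -1, -6) → sum 1

26, 18, 11, 17, 8, 12, 11, 4, 15, 7, 17, 11, 1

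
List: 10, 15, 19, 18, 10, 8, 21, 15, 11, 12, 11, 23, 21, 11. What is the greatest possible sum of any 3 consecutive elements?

55

(10, 15, 19) → sum 44
(15, 19, 18) → sum 52
(19, 18, 10) → sum 47
(18, 10, 8) → sum 36
(10, 8, 21) → sum 39
(8, 21, 15) → sum 44
(21, 15, 11) → sum 47
(15, 11, 12) → sum 38
(11, 12, 11) → sum 34
(12, 11, 23) → sum 46
(11, 23, 21) → sum 55
(23, 21, 11) → sum 55
Greatest of these is 55.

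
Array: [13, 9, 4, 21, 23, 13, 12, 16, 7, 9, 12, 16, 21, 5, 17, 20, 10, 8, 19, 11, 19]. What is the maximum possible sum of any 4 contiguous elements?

Window sums for each of the 18 positions:
(13, 9, 4, 21) → sum 47
(9, 4, 21, 23) → sum 57
(4, 21, 23, 13) → sum 61
(21, 23, 13, 12) → sum 69
(23, 13, 12, 16) → sum 64
(13, 12, 16, 7) → sum 48
(12, 16, 7, 9) → sum 44
(16, 7, 9, 12) → sum 44
(7, 9, 12, 16) → sum 44
(9, 12, 16, 21) → sum 58
(12, 16, 21, 5) → sum 54
(16, 21, 5, 17) → sum 59
(21, 5, 17, 20) → sum 63
(5, 17, 20, 10) → sum 52
(17, 20, 10, 8) → sum 55
(20, 10, 8, 19) → sum 57
(10, 8, 19, 11) → sum 48
(8, 19, 11, 19) → sum 57
Maximum of these is 69.

69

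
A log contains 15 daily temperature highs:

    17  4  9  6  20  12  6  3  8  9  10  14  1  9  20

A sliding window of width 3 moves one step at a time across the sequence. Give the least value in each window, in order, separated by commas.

4, 4, 6, 6, 6, 3, 3, 3, 8, 9, 1, 1, 1

[17, 4, 9] → min 4
[4, 9, 6] → min 4
[9, 6, 20] → min 6
[6, 20, 12] → min 6
[20, 12, 6] → min 6
[12, 6, 3] → min 3
[6, 3, 8] → min 3
[3, 8, 9] → min 3
[8, 9, 10] → min 8
[9, 10, 14] → min 9
[10, 14, 1] → min 1
[14, 1, 9] → min 1
[1, 9, 20] → min 1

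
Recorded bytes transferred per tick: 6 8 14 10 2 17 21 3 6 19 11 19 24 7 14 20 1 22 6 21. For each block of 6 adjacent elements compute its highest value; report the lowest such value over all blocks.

(6, 8, 14, 10, 2, 17) → max 17
(8, 14, 10, 2, 17, 21) → max 21
(14, 10, 2, 17, 21, 3) → max 21
(10, 2, 17, 21, 3, 6) → max 21
(2, 17, 21, 3, 6, 19) → max 21
(17, 21, 3, 6, 19, 11) → max 21
(21, 3, 6, 19, 11, 19) → max 21
(3, 6, 19, 11, 19, 24) → max 24
(6, 19, 11, 19, 24, 7) → max 24
(19, 11, 19, 24, 7, 14) → max 24
(11, 19, 24, 7, 14, 20) → max 24
(19, 24, 7, 14, 20, 1) → max 24
(24, 7, 14, 20, 1, 22) → max 24
(7, 14, 20, 1, 22, 6) → max 22
(14, 20, 1, 22, 6, 21) → max 22
Lowest of these is 17.

17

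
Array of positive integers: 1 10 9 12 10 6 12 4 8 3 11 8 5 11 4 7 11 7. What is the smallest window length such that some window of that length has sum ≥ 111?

add 1: running sum 1 < 111
add 10: running sum 11 < 111
add 9: running sum 20 < 111
add 12: running sum 32 < 111
add 10: running sum 42 < 111
add 6: running sum 48 < 111
add 12: running sum 60 < 111
add 4: running sum 64 < 111
add 8: running sum 72 < 111
add 3: running sum 75 < 111
add 11: running sum 86 < 111
add 8: running sum 94 < 111
add 5: running sum 99 < 111
add 11: running sum 110 < 111
end 14: [10, 9, 12, 10, 6, 12, 4, 8, 3, 11, 8, 5, 11, 4] sum 113, len 14
end 15: [10, 9, 12, 10, 6, 12, 4, 8, 3, 11, 8, 5, 11, 4, 7] sum 120, len 15
end 16: [12, 10, 6, 12, 4, 8, 3, 11, 8, 5, 11, 4, 7, 11] sum 112, len 14
end 17: [12, 10, 6, 12, 4, 8, 3, 11, 8, 5, 11, 4, 7, 11, 7] sum 119, len 15
Shortest qualifying length: 14.

14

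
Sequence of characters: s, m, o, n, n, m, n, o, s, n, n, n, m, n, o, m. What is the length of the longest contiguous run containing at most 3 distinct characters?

[s] 1 distinct, len 1
[s, m] 2 distinct, len 2
[s, m, o] 3 distinct, len 3
[m, o, n] 3 distinct, len 3
[m, o, n, n] 3 distinct, len 4
[m, o, n, n, m] 3 distinct, len 5
[m, o, n, n, m, n] 3 distinct, len 6
[m, o, n, n, m, n, o] 3 distinct, len 7
[n, o, s] 3 distinct, len 3
[n, o, s, n] 3 distinct, len 4
[n, o, s, n, n] 3 distinct, len 5
[n, o, s, n, n, n] 3 distinct, len 6
[s, n, n, n, m] 3 distinct, len 5
[s, n, n, n, m, n] 3 distinct, len 6
[n, n, n, m, n, o] 3 distinct, len 6
[n, n, n, m, n, o, m] 3 distinct, len 7
Longest length with ≤3 distinct: 7.

7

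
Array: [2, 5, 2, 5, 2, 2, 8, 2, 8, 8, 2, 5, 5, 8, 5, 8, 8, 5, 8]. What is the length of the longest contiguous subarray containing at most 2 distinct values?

Extend right; when distinct count exceeds 2, shrink from the left:
[2] 1 distinct, len 1
[2, 5] 2 distinct, len 2
[2, 5, 2] 2 distinct, len 3
[2, 5, 2, 5] 2 distinct, len 4
[2, 5, 2, 5, 2] 2 distinct, len 5
[2, 5, 2, 5, 2, 2] 2 distinct, len 6
[2, 2, 8] 2 distinct, len 3
[2, 2, 8, 2] 2 distinct, len 4
[2, 2, 8, 2, 8] 2 distinct, len 5
[2, 2, 8, 2, 8, 8] 2 distinct, len 6
[2, 2, 8, 2, 8, 8, 2] 2 distinct, len 7
[2, 5] 2 distinct, len 2
[2, 5, 5] 2 distinct, len 3
[5, 5, 8] 2 distinct, len 3
[5, 5, 8, 5] 2 distinct, len 4
[5, 5, 8, 5, 8] 2 distinct, len 5
[5, 5, 8, 5, 8, 8] 2 distinct, len 6
[5, 5, 8, 5, 8, 8, 5] 2 distinct, len 7
[5, 5, 8, 5, 8, 8, 5, 8] 2 distinct, len 8
Longest length with ≤2 distinct: 8.

8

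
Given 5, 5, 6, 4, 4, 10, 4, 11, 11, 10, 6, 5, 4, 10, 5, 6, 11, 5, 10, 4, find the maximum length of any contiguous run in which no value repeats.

5

[5] len 1
[5] len 1
[5, 6] len 2
[5, 6, 4] len 3
[4] len 1
[4, 10] len 2
[10, 4] len 2
[10, 4, 11] len 3
[11] len 1
[11, 10] len 2
[11, 10, 6] len 3
[11, 10, 6, 5] len 4
[11, 10, 6, 5, 4] len 5
[6, 5, 4, 10] len 4
[4, 10, 5] len 3
[4, 10, 5, 6] len 4
[4, 10, 5, 6, 11] len 5
[6, 11, 5] len 3
[6, 11, 5, 10] len 4
[6, 11, 5, 10, 4] len 5
Longest all-distinct length: 5.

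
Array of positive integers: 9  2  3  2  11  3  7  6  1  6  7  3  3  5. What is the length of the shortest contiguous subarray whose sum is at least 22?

add 9: running sum 9 < 22
add 2: running sum 11 < 22
add 3: running sum 14 < 22
add 2: running sum 16 < 22
end 4: [9, 2, 3, 2, 11] sum 27, len 5
end 5: [9, 2, 3, 2, 11, 3] sum 30, len 6
end 6: [2, 11, 3, 7] sum 23, len 4
end 7: [11, 3, 7, 6] sum 27, len 4
end 8: [11, 3, 7, 6, 1] sum 28, len 5
end 9: [3, 7, 6, 1, 6] sum 23, len 5
end 10: [7, 6, 1, 6, 7] sum 27, len 5
end 11: [6, 1, 6, 7, 3] sum 23, len 5
end 12: [6, 1, 6, 7, 3, 3] sum 26, len 6
end 13: [6, 7, 3, 3, 5] sum 24, len 5
Shortest qualifying length: 4.

4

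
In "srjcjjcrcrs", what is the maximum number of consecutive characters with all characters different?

add s: [s] len 1
add r: [s, r] len 2
add j: [s, r, j] len 3
add c: [s, r, j, c] len 4
add j (repeat j, move left end past it): [c, j] len 2
add j (repeat j, move left end past it): [j] len 1
add c: [j, c] len 2
add r: [j, c, r] len 3
add c (repeat c, move left end past it): [r, c] len 2
add r (repeat r, move left end past it): [c, r] len 2
add s: [c, r, s] len 3
Longest all-distinct length: 4.

4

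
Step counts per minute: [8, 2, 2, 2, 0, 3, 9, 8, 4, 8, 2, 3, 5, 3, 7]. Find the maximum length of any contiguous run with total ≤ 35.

8

Extend to the right; shrink from the left whenever the sum exceeds 35:
→ 8: sum 8, len 1
→ 2: sum 10, len 2
→ 2: sum 12, len 3
→ 2: sum 14, len 4
→ 0: sum 14, len 5
→ 3: sum 17, len 6
→ 9: sum 26, len 7
→ 8: sum 34, len 8
→ 4 (dropped 8): sum 30, len 8
→ 8 (dropped 2, 2): sum 34, len 7
→ 2 (dropped 2): sum 34, len 7
→ 3 (dropped 0, 3): sum 34, len 6
→ 5 (dropped 9): sum 30, len 6
→ 3: sum 33, len 7
→ 7 (dropped 8): sum 32, len 7
Longest length seen: 8.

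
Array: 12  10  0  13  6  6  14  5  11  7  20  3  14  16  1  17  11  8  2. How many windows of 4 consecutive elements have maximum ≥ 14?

12 10 0 13 → max 13
10 0 13 6 → max 13
0 13 6 6 → max 13
13 6 6 14 → max 14  ≥ 14 ✓
6 6 14 5 → max 14  ≥ 14 ✓
6 14 5 11 → max 14  ≥ 14 ✓
14 5 11 7 → max 14  ≥ 14 ✓
5 11 7 20 → max 20  ≥ 14 ✓
11 7 20 3 → max 20  ≥ 14 ✓
7 20 3 14 → max 20  ≥ 14 ✓
20 3 14 16 → max 20  ≥ 14 ✓
3 14 16 1 → max 16  ≥ 14 ✓
14 16 1 17 → max 17  ≥ 14 ✓
16 1 17 11 → max 17  ≥ 14 ✓
1 17 11 8 → max 17  ≥ 14 ✓
17 11 8 2 → max 17  ≥ 14 ✓
13 windows satisfy the condition.

13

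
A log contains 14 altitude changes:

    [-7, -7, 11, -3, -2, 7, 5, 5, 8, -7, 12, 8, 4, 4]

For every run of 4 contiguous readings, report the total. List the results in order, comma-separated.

Sliding a size-4 window across the 14 values:
-7 -7 11 -3 → sum -6
-7 11 -3 -2 → sum -1
11 -3 -2 7 → sum 13
-3 -2 7 5 → sum 7
-2 7 5 5 → sum 15
7 5 5 8 → sum 25
5 5 8 -7 → sum 11
5 8 -7 12 → sum 18
8 -7 12 8 → sum 21
-7 12 8 4 → sum 17
12 8 4 4 → sum 28

-6, -1, 13, 7, 15, 25, 11, 18, 21, 17, 28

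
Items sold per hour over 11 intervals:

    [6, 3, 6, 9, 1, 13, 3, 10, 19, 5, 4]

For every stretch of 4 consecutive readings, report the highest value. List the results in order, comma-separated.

(6, 3, 6, 9) → max 9
(3, 6, 9, 1) → max 9
(6, 9, 1, 13) → max 13
(9, 1, 13, 3) → max 13
(1, 13, 3, 10) → max 13
(13, 3, 10, 19) → max 19
(3, 10, 19, 5) → max 19
(10, 19, 5, 4) → max 19

9, 9, 13, 13, 13, 19, 19, 19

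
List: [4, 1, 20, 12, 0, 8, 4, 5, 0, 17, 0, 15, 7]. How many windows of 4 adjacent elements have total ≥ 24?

(4, 1, 20, 12) → sum 37  ≥ 24 ✓
(1, 20, 12, 0) → sum 33  ≥ 24 ✓
(20, 12, 0, 8) → sum 40  ≥ 24 ✓
(12, 0, 8, 4) → sum 24  ≥ 24 ✓
(0, 8, 4, 5) → sum 17
(8, 4, 5, 0) → sum 17
(4, 5, 0, 17) → sum 26  ≥ 24 ✓
(5, 0, 17, 0) → sum 22
(0, 17, 0, 15) → sum 32  ≥ 24 ✓
(17, 0, 15, 7) → sum 39  ≥ 24 ✓
7 windows satisfy the condition.

7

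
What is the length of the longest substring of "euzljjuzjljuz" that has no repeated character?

5

add e: [e] len 1
add u: [e, u] len 2
add z: [e, u, z] len 3
add l: [e, u, z, l] len 4
add j: [e, u, z, l, j] len 5
add j (repeat j, move left end past it): [j] len 1
add u: [j, u] len 2
add z: [j, u, z] len 3
add j (repeat j, move left end past it): [u, z, j] len 3
add l: [u, z, j, l] len 4
add j (repeat j, move left end past it): [l, j] len 2
add u: [l, j, u] len 3
add z: [l, j, u, z] len 4
Longest all-distinct length: 5.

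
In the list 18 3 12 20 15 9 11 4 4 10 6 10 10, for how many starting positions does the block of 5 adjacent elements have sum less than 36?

2

18 3 12 20 15 → sum 68
3 12 20 15 9 → sum 59
12 20 15 9 11 → sum 67
20 15 9 11 4 → sum 59
15 9 11 4 4 → sum 43
9 11 4 4 10 → sum 38
11 4 4 10 6 → sum 35  < 36 ✓
4 4 10 6 10 → sum 34  < 36 ✓
4 10 6 10 10 → sum 40
2 windows satisfy the condition.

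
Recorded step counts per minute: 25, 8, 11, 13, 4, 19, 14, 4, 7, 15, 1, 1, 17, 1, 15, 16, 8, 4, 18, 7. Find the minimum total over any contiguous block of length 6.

42

Each size-6 window and its sum:
(25, 8, 11, 13, 4, 19) → sum 80
(8, 11, 13, 4, 19, 14) → sum 69
(11, 13, 4, 19, 14, 4) → sum 65
(13, 4, 19, 14, 4, 7) → sum 61
(4, 19, 14, 4, 7, 15) → sum 63
(19, 14, 4, 7, 15, 1) → sum 60
(14, 4, 7, 15, 1, 1) → sum 42
(4, 7, 15, 1, 1, 17) → sum 45
(7, 15, 1, 1, 17, 1) → sum 42
(15, 1, 1, 17, 1, 15) → sum 50
(1, 1, 17, 1, 15, 16) → sum 51
(1, 17, 1, 15, 16, 8) → sum 58
(17, 1, 15, 16, 8, 4) → sum 61
(1, 15, 16, 8, 4, 18) → sum 62
(15, 16, 8, 4, 18, 7) → sum 68
Minimum of these is 42.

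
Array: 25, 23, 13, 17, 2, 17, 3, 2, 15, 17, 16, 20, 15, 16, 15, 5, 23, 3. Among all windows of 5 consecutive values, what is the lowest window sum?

39

Each size-5 window and its sum:
25 23 13 17 2 → sum 80
23 13 17 2 17 → sum 72
13 17 2 17 3 → sum 52
17 2 17 3 2 → sum 41
2 17 3 2 15 → sum 39
17 3 2 15 17 → sum 54
3 2 15 17 16 → sum 53
2 15 17 16 20 → sum 70
15 17 16 20 15 → sum 83
17 16 20 15 16 → sum 84
16 20 15 16 15 → sum 82
20 15 16 15 5 → sum 71
15 16 15 5 23 → sum 74
16 15 5 23 3 → sum 62
Lowest of these is 39.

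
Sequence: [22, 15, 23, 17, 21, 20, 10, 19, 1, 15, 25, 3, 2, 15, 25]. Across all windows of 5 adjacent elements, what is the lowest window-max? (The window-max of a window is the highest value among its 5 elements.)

(22, 15, 23, 17, 21) → max 23
(15, 23, 17, 21, 20) → max 23
(23, 17, 21, 20, 10) → max 23
(17, 21, 20, 10, 19) → max 21
(21, 20, 10, 19, 1) → max 21
(20, 10, 19, 1, 15) → max 20
(10, 19, 1, 15, 25) → max 25
(19, 1, 15, 25, 3) → max 25
(1, 15, 25, 3, 2) → max 25
(15, 25, 3, 2, 15) → max 25
(25, 3, 2, 15, 25) → max 25
Lowest of these is 20.

20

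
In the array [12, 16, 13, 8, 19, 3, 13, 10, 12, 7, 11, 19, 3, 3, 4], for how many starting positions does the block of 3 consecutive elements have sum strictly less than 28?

(12, 16, 13) → sum 41
(16, 13, 8) → sum 37
(13, 8, 19) → sum 40
(8, 19, 3) → sum 30
(19, 3, 13) → sum 35
(3, 13, 10) → sum 26  < 28 ✓
(13, 10, 12) → sum 35
(10, 12, 7) → sum 29
(12, 7, 11) → sum 30
(7, 11, 19) → sum 37
(11, 19, 3) → sum 33
(19, 3, 3) → sum 25  < 28 ✓
(3, 3, 4) → sum 10  < 28 ✓
3 windows satisfy the condition.

3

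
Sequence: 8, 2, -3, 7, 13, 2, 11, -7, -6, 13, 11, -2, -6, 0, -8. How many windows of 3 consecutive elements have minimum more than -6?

8 2 -3 → min -3  > -6 ✓
2 -3 7 → min -3  > -6 ✓
-3 7 13 → min -3  > -6 ✓
7 13 2 → min 2  > -6 ✓
13 2 11 → min 2  > -6 ✓
2 11 -7 → min -7
11 -7 -6 → min -7
-7 -6 13 → min -7
-6 13 11 → min -6
13 11 -2 → min -2  > -6 ✓
11 -2 -6 → min -6
-2 -6 0 → min -6
-6 0 -8 → min -8
6 windows satisfy the condition.

6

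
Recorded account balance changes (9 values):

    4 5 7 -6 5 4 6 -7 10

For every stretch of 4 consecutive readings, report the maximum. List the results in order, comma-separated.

7, 7, 7, 6, 6, 10

(4, 5, 7, -6) → max 7
(5, 7, -6, 5) → max 7
(7, -6, 5, 4) → max 7
(-6, 5, 4, 6) → max 6
(5, 4, 6, -7) → max 6
(4, 6, -7, 10) → max 10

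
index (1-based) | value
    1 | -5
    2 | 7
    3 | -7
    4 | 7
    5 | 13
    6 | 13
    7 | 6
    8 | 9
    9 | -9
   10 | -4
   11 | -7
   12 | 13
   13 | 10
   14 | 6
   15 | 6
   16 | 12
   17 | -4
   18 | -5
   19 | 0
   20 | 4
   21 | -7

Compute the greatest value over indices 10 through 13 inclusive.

Elements at indices 10..13: -4, -7, 13, 10
max(-4, -7, 13, 10) = 13

13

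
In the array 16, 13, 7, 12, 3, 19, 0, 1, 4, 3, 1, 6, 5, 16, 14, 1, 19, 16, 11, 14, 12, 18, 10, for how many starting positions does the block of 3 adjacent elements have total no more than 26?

8

16 13 7 → sum 36
13 7 12 → sum 32
7 12 3 → sum 22  ≤ 26 ✓
12 3 19 → sum 34
3 19 0 → sum 22  ≤ 26 ✓
19 0 1 → sum 20  ≤ 26 ✓
0 1 4 → sum 5  ≤ 26 ✓
1 4 3 → sum 8  ≤ 26 ✓
4 3 1 → sum 8  ≤ 26 ✓
3 1 6 → sum 10  ≤ 26 ✓
1 6 5 → sum 12  ≤ 26 ✓
6 5 16 → sum 27
5 16 14 → sum 35
16 14 1 → sum 31
14 1 19 → sum 34
1 19 16 → sum 36
19 16 11 → sum 46
16 11 14 → sum 41
11 14 12 → sum 37
14 12 18 → sum 44
12 18 10 → sum 40
8 windows satisfy the condition.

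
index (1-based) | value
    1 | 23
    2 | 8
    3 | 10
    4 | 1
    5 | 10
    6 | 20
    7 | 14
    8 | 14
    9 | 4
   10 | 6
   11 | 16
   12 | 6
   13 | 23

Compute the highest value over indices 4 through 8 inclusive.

Elements at indices 4..8: 1, 10, 20, 14, 14
max(1, 10, 20, 14, 14) = 20

20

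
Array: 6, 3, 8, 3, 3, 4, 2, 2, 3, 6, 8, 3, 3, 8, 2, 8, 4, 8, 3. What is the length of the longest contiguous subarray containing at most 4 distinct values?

10

add 6: window [6] (1 distinct), len 1
add 3: window [6, 3] (2 distinct), len 2
add 8: window [6, 3, 8] (3 distinct), len 3
add 3: window [6, 3, 8, 3] (3 distinct), len 4
add 3: window [6, 3, 8, 3, 3] (3 distinct), len 5
add 4: window [6, 3, 8, 3, 3, 4] (4 distinct), len 6
add 2: window [3, 8, 3, 3, 4, 2] (4 distinct), len 6
add 2: window [3, 8, 3, 3, 4, 2, 2] (4 distinct), len 7
add 3: window [3, 8, 3, 3, 4, 2, 2, 3] (4 distinct), len 8
add 6: window [3, 3, 4, 2, 2, 3, 6] (4 distinct), len 7
add 8: window [2, 2, 3, 6, 8] (4 distinct), len 5
add 3: window [2, 2, 3, 6, 8, 3] (4 distinct), len 6
add 3: window [2, 2, 3, 6, 8, 3, 3] (4 distinct), len 7
add 8: window [2, 2, 3, 6, 8, 3, 3, 8] (4 distinct), len 8
add 2: window [2, 2, 3, 6, 8, 3, 3, 8, 2] (4 distinct), len 9
add 8: window [2, 2, 3, 6, 8, 3, 3, 8, 2, 8] (4 distinct), len 10
add 4: window [8, 3, 3, 8, 2, 8, 4] (4 distinct), len 7
add 8: window [8, 3, 3, 8, 2, 8, 4, 8] (4 distinct), len 8
add 3: window [8, 3, 3, 8, 2, 8, 4, 8, 3] (4 distinct), len 9
Longest length with ≤4 distinct: 10.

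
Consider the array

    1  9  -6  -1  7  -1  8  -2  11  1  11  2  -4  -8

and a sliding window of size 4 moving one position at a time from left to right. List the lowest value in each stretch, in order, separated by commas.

(1, 9, -6, -1) → min -6
(9, -6, -1, 7) → min -6
(-6, -1, 7, -1) → min -6
(-1, 7, -1, 8) → min -1
(7, -1, 8, -2) → min -2
(-1, 8, -2, 11) → min -2
(8, -2, 11, 1) → min -2
(-2, 11, 1, 11) → min -2
(11, 1, 11, 2) → min 1
(1, 11, 2, -4) → min -4
(11, 2, -4, -8) → min -8

-6, -6, -6, -1, -2, -2, -2, -2, 1, -4, -8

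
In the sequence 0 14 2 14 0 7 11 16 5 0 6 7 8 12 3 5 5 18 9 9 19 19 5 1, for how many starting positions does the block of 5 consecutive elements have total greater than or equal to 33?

18

0 14 2 14 0 → sum 30
14 2 14 0 7 → sum 37  ≥ 33 ✓
2 14 0 7 11 → sum 34  ≥ 33 ✓
14 0 7 11 16 → sum 48  ≥ 33 ✓
0 7 11 16 5 → sum 39  ≥ 33 ✓
7 11 16 5 0 → sum 39  ≥ 33 ✓
11 16 5 0 6 → sum 38  ≥ 33 ✓
16 5 0 6 7 → sum 34  ≥ 33 ✓
5 0 6 7 8 → sum 26
0 6 7 8 12 → sum 33  ≥ 33 ✓
6 7 8 12 3 → sum 36  ≥ 33 ✓
7 8 12 3 5 → sum 35  ≥ 33 ✓
8 12 3 5 5 → sum 33  ≥ 33 ✓
12 3 5 5 18 → sum 43  ≥ 33 ✓
3 5 5 18 9 → sum 40  ≥ 33 ✓
5 5 18 9 9 → sum 46  ≥ 33 ✓
5 18 9 9 19 → sum 60  ≥ 33 ✓
18 9 9 19 19 → sum 74  ≥ 33 ✓
9 9 19 19 5 → sum 61  ≥ 33 ✓
9 19 19 5 1 → sum 53  ≥ 33 ✓
18 windows satisfy the condition.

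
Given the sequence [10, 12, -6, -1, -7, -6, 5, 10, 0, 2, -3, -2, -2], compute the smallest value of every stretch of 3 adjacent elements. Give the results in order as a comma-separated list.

10 12 -6 → min -6
12 -6 -1 → min -6
-6 -1 -7 → min -7
-1 -7 -6 → min -7
-7 -6 5 → min -7
-6 5 10 → min -6
5 10 0 → min 0
10 0 2 → min 0
0 2 -3 → min -3
2 -3 -2 → min -3
-3 -2 -2 → min -3

-6, -6, -7, -7, -7, -6, 0, 0, -3, -3, -3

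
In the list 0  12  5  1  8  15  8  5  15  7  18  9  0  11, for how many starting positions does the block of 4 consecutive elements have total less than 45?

0 12 5 1 → sum 18  < 45 ✓
12 5 1 8 → sum 26  < 45 ✓
5 1 8 15 → sum 29  < 45 ✓
1 8 15 8 → sum 32  < 45 ✓
8 15 8 5 → sum 36  < 45 ✓
15 8 5 15 → sum 43  < 45 ✓
8 5 15 7 → sum 35  < 45 ✓
5 15 7 18 → sum 45
15 7 18 9 → sum 49
7 18 9 0 → sum 34  < 45 ✓
18 9 0 11 → sum 38  < 45 ✓
9 windows satisfy the condition.

9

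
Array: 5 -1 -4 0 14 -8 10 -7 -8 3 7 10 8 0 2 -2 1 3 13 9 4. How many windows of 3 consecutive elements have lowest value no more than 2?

(5, -1, -4) → min -4  ≤ 2 ✓
(-1, -4, 0) → min -4  ≤ 2 ✓
(-4, 0, 14) → min -4  ≤ 2 ✓
(0, 14, -8) → min -8  ≤ 2 ✓
(14, -8, 10) → min -8  ≤ 2 ✓
(-8, 10, -7) → min -8  ≤ 2 ✓
(10, -7, -8) → min -8  ≤ 2 ✓
(-7, -8, 3) → min -8  ≤ 2 ✓
(-8, 3, 7) → min -8  ≤ 2 ✓
(3, 7, 10) → min 3
(7, 10, 8) → min 7
(10, 8, 0) → min 0  ≤ 2 ✓
(8, 0, 2) → min 0  ≤ 2 ✓
(0, 2, -2) → min -2  ≤ 2 ✓
(2, -2, 1) → min -2  ≤ 2 ✓
(-2, 1, 3) → min -2  ≤ 2 ✓
(1, 3, 13) → min 1  ≤ 2 ✓
(3, 13, 9) → min 3
(13, 9, 4) → min 4
15 windows satisfy the condition.

15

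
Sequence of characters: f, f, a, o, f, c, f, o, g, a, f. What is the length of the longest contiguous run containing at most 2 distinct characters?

add f: window [f] (1 distinct), len 1
add f: window [f, f] (1 distinct), len 2
add a: window [f, f, a] (2 distinct), len 3
add o: window [a, o] (2 distinct), len 2
add f: window [o, f] (2 distinct), len 2
add c: window [f, c] (2 distinct), len 2
add f: window [f, c, f] (2 distinct), len 3
add o: window [f, o] (2 distinct), len 2
add g: window [o, g] (2 distinct), len 2
add a: window [g, a] (2 distinct), len 2
add f: window [a, f] (2 distinct), len 2
Longest length with ≤2 distinct: 3.

3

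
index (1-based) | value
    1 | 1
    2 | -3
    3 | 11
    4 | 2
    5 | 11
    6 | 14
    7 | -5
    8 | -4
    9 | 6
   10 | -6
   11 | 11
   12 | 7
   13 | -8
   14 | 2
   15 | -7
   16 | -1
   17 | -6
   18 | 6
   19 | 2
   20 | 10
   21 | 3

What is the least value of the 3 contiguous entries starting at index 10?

Elements at indices 10..12: -6, 11, 7
min(-6, 11, 7) = -6

-6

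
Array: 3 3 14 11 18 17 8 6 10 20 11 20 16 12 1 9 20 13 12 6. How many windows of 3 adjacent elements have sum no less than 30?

13

(3, 3, 14) → sum 20
(3, 14, 11) → sum 28
(14, 11, 18) → sum 43  ≥ 30 ✓
(11, 18, 17) → sum 46  ≥ 30 ✓
(18, 17, 8) → sum 43  ≥ 30 ✓
(17, 8, 6) → sum 31  ≥ 30 ✓
(8, 6, 10) → sum 24
(6, 10, 20) → sum 36  ≥ 30 ✓
(10, 20, 11) → sum 41  ≥ 30 ✓
(20, 11, 20) → sum 51  ≥ 30 ✓
(11, 20, 16) → sum 47  ≥ 30 ✓
(20, 16, 12) → sum 48  ≥ 30 ✓
(16, 12, 1) → sum 29
(12, 1, 9) → sum 22
(1, 9, 20) → sum 30  ≥ 30 ✓
(9, 20, 13) → sum 42  ≥ 30 ✓
(20, 13, 12) → sum 45  ≥ 30 ✓
(13, 12, 6) → sum 31  ≥ 30 ✓
13 windows satisfy the condition.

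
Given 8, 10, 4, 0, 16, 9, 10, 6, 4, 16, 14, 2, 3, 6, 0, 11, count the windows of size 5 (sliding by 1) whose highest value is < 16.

[8, 10, 4, 0, 16] → max 16
[10, 4, 0, 16, 9] → max 16
[4, 0, 16, 9, 10] → max 16
[0, 16, 9, 10, 6] → max 16
[16, 9, 10, 6, 4] → max 16
[9, 10, 6, 4, 16] → max 16
[10, 6, 4, 16, 14] → max 16
[6, 4, 16, 14, 2] → max 16
[4, 16, 14, 2, 3] → max 16
[16, 14, 2, 3, 6] → max 16
[14, 2, 3, 6, 0] → max 14  < 16 ✓
[2, 3, 6, 0, 11] → max 11  < 16 ✓
2 windows satisfy the condition.

2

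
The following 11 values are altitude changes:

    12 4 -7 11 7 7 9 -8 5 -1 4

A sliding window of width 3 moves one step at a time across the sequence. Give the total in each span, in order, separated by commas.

(12, 4, -7) → sum 9
(4, -7, 11) → sum 8
(-7, 11, 7) → sum 11
(11, 7, 7) → sum 25
(7, 7, 9) → sum 23
(7, 9, -8) → sum 8
(9, -8, 5) → sum 6
(-8, 5, -1) → sum -4
(5, -1, 4) → sum 8

9, 8, 11, 25, 23, 8, 6, -4, 8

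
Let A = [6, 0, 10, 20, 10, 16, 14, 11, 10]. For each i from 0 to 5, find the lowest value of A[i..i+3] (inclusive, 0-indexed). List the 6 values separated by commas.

0, 0, 10, 10, 10, 10

[6, 0, 10, 20] → min 0
[0, 10, 20, 10] → min 0
[10, 20, 10, 16] → min 10
[20, 10, 16, 14] → min 10
[10, 16, 14, 11] → min 10
[16, 14, 11, 10] → min 10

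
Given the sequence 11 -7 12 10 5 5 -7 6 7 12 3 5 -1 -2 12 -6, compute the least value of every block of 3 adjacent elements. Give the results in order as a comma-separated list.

-7, -7, 5, 5, -7, -7, -7, 6, 3, 3, -1, -2, -2, -6

(11, -7, 12) → min -7
(-7, 12, 10) → min -7
(12, 10, 5) → min 5
(10, 5, 5) → min 5
(5, 5, -7) → min -7
(5, -7, 6) → min -7
(-7, 6, 7) → min -7
(6, 7, 12) → min 6
(7, 12, 3) → min 3
(12, 3, 5) → min 3
(3, 5, -1) → min -1
(5, -1, -2) → min -2
(-1, -2, 12) → min -2
(-2, 12, -6) → min -6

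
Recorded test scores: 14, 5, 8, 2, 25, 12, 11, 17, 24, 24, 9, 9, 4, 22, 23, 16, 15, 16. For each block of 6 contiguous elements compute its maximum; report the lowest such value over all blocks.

(14, 5, 8, 2, 25, 12) → max 25
(5, 8, 2, 25, 12, 11) → max 25
(8, 2, 25, 12, 11, 17) → max 25
(2, 25, 12, 11, 17, 24) → max 25
(25, 12, 11, 17, 24, 24) → max 25
(12, 11, 17, 24, 24, 9) → max 24
(11, 17, 24, 24, 9, 9) → max 24
(17, 24, 24, 9, 9, 4) → max 24
(24, 24, 9, 9, 4, 22) → max 24
(24, 9, 9, 4, 22, 23) → max 24
(9, 9, 4, 22, 23, 16) → max 23
(9, 4, 22, 23, 16, 15) → max 23
(4, 22, 23, 16, 15, 16) → max 23
Lowest of these is 23.

23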